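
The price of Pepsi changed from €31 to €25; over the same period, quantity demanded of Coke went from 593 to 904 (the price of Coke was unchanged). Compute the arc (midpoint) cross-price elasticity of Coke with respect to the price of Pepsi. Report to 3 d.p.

-1.939

ΔQ_A = 904 − 593 = 311; ΔP_B = 25 − 31 = -6.
Midpoints: Q̄_A = 748.5, P̄_B = 28.00.
ε = (ΔQ_A/Q̄_A)/(ΔP_B/P̄_B) = (311/748.5)/(-6/28.00) ≈ -1.939.
ε < 0: Coke and Pepsi are complements.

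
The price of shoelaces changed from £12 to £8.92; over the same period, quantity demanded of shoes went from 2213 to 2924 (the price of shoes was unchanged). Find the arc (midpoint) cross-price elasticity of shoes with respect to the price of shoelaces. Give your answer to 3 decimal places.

-0.940

ΔQ_A = 2924 − 2213 = 711; ΔP_B = 8.92 − 12 = -3.08.
Midpoints: Q̄_A = 2568.5, P̄_B = 10.46.
ε = (ΔQ_A/Q̄_A)/(ΔP_B/P̄_B) = (711/2568.5)/(-3.08/10.46) ≈ -0.940.
ε < 0: shoes and shoelaces are complements.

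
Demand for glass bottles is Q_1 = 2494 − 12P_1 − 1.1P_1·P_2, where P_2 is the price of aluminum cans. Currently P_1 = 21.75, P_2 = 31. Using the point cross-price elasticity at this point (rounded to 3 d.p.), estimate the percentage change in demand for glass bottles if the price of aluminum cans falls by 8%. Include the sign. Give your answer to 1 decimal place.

At P_1 = 21.75, P_2 = 31: Q_1 = 1491.325.
∂Q_1/∂P_2 = -1.1P_1 = -23.9250.
ε = (∂Q_1/∂P_2)(P_2/Q_1) = -23.9250 × 31/1491.325 ≈ -0.497.
%ΔQ_1 ≈ ε × %ΔP_2 = -0.497 × (-8%) = 4.0%.

4.0%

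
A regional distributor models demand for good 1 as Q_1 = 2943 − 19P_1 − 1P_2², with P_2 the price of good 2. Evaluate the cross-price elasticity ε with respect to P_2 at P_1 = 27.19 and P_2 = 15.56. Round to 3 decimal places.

-0.222

At P_1 = 27.19 and P_2 = 15.56: Q_1 = 2184.276.
∂Q_1/∂P_2 = -2P_2 = -2(15.56) = -31.1200.
ε = (∂Q_1/∂P_2)(P_2/Q_1) = -31.1200 × (15.56/2184.276) ≈ -0.222.
ε < 0: complements.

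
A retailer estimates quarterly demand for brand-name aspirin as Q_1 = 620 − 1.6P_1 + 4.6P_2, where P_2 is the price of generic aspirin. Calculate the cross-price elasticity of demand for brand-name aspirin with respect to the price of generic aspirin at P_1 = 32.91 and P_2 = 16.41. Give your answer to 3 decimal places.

At P_1 = 32.91 and P_2 = 16.41: Q_1 = 642.83.
∂Q_1/∂P_2 = 4.6.
ε = (∂Q_1/∂P_2)(P_2/Q_1) = 4.6 × (16.41/642.83) ≈ 0.117.

0.117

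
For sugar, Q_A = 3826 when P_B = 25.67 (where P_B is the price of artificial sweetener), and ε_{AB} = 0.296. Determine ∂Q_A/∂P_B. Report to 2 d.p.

44.12

ε = (∂Q_A/∂P_B)·(P_B/Q_A) ⇒ ∂Q_A/∂P_B = ε·Q_A/P_B = 0.296 × 3826/25.67 ≈ 44.12.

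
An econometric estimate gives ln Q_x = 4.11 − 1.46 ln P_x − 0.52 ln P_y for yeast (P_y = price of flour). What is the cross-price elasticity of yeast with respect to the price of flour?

In a log-linear (constant-elasticity) demand function, the coefficient on ln P_y is the cross-price elasticity.
ε = -0.52. Negative, so yeast and flour are complements.

-0.52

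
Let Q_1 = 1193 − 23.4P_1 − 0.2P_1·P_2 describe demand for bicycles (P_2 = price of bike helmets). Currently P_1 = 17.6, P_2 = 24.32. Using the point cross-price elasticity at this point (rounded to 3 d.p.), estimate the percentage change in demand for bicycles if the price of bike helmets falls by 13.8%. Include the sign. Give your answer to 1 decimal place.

At P_1 = 17.6, P_2 = 24.32: Q_1 = 695.554.
∂Q_1/∂P_2 = -0.2P_1 = -3.5200.
ε = (∂Q_1/∂P_2)(P_2/Q_1) = -3.5200 × 24.32/695.554 ≈ -0.123.
%ΔQ_1 ≈ ε × %ΔP_2 = -0.123 × (-13.8%) = 1.7%.

1.7%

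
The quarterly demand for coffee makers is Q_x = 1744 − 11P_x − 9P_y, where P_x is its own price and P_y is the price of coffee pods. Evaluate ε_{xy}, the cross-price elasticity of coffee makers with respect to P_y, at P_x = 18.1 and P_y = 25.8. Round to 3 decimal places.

At P_x = 18.1 and P_y = 25.8: Q_x = 1312.7.
∂Q_x/∂P_y = -9.
ε = (∂Q_x/∂P_y)(P_y/Q_x) = -9 × (25.8/1312.7) ≈ -0.177.

-0.177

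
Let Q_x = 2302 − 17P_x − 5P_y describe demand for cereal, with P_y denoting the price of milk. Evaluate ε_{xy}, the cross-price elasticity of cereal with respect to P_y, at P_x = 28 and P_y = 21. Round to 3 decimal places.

At P_x = 28 and P_y = 21: Q_x = 1721.
∂Q_x/∂P_y = -5.
ε = (∂Q_x/∂P_y)(P_y/Q_x) = -5 × (21/1721) ≈ -0.061.

-0.061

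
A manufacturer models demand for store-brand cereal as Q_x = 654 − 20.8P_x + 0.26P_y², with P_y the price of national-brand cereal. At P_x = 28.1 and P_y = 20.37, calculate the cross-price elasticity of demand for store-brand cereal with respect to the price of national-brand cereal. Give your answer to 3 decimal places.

At P_x = 28.1 and P_y = 20.37: Q_x = 177.404.
∂Q_x/∂P_y = 0.52P_y = 0.52(20.37) = 10.5924.
ε = (∂Q_x/∂P_y)(P_y/Q_x) = 10.5924 × (20.37/177.404) ≈ 1.216.
ε > 0: substitutes.

1.216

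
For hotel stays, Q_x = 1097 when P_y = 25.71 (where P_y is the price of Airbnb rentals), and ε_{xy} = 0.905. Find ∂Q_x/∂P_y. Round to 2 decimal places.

ε = (∂Q_x/∂P_y)·(P_y/Q_x) ⇒ ∂Q_x/∂P_y = ε·Q_x/P_y = 0.905 × 1097/25.71 ≈ 38.61.

38.61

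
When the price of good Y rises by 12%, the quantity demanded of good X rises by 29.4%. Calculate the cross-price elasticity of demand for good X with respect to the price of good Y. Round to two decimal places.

2.45

ε = (%ΔQ of good X) / (%ΔP of good Y) = (29.4%) / (12%) ≈ 2.45.
Positive cross-price elasticity: substitutes.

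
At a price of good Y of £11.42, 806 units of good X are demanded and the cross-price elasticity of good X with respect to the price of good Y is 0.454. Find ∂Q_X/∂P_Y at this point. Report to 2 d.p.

32.04

ε = (∂Q_X/∂P_Y)·(P_Y/Q_X) ⇒ ∂Q_X/∂P_Y = ε·Q_X/P_Y = 0.454 × 806/11.42 ≈ 32.04.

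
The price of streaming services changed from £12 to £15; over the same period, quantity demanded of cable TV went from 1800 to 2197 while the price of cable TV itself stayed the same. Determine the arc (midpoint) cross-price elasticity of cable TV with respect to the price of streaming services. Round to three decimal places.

0.894

ΔQ_A = 2197 − 1800 = 397; ΔP_B = 15 − 12 = 3.
Midpoints: Q̄_A = 1998.5, P̄_B = 13.50.
ε = (ΔQ_A/Q̄_A)/(ΔP_B/P̄_B) = (397/1998.5)/(3/13.50) ≈ 0.894.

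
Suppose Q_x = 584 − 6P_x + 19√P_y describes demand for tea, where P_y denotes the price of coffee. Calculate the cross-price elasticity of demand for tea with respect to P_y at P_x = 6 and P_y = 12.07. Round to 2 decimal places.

At P_x = 6 and P_y = 12.07: Q_x = 614.010.
∂Q_x/∂P_y = 19/(2√P_y) = 19/(2√12.07) = 2.7344.
ε = (∂Q_x/∂P_y)(P_y/Q_x) = 2.7344 × (12.07/614.010) ≈ 0.05.

0.05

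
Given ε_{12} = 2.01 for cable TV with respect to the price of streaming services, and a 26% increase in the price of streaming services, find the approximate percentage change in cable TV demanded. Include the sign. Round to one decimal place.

52.3%

%ΔQ ≈ ε × %ΔP of streaming services = 2.01 × (26%) = 52.3%.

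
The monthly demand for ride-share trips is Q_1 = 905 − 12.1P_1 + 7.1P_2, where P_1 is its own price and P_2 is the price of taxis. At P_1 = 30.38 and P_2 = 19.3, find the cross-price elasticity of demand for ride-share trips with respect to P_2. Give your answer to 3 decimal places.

At P_1 = 30.38 and P_2 = 19.3: Q_1 = 674.432.
∂Q_1/∂P_2 = 7.1.
ε = (∂Q_1/∂P_2)(P_2/Q_1) = 7.1 × (19.3/674.432) ≈ 0.203.

0.203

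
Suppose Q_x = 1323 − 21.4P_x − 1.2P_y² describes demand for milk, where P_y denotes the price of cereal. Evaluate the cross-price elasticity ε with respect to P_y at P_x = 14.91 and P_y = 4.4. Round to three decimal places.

-0.047

At P_x = 14.91 and P_y = 4.4: Q_x = 980.694.
∂Q_x/∂P_y = -2.4P_y = -2.4(4.4) = -10.5600.
ε = (∂Q_x/∂P_y)(P_y/Q_x) = -10.5600 × (4.4/980.694) ≈ -0.047.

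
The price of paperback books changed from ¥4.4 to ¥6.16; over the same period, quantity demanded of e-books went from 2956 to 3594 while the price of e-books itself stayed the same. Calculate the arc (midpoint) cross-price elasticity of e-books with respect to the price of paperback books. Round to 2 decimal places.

0.58

ΔQ_A = 3594 − 2956 = 638; ΔP_B = 6.16 − 4.4 = 1.76.
Midpoints: Q̄_A = 3275.0, P̄_B = 5.28.
ε = (ΔQ_A/Q̄_A)/(ΔP_B/P̄_B) = (638/3275.0)/(1.76/5.28) ≈ 0.58.
ε > 0: e-books and paperback books are substitutes.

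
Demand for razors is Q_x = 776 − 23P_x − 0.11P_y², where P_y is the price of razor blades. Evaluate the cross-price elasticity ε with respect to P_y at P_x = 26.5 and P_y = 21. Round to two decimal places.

-0.82

At P_x = 26.5 and P_y = 21: Q_x = 117.99.
∂Q_x/∂P_y = -0.22P_y = -0.22(21) = -4.6200.
ε = (∂Q_x/∂P_y)(P_y/Q_x) = -4.6200 × (21/117.99) ≈ -0.82.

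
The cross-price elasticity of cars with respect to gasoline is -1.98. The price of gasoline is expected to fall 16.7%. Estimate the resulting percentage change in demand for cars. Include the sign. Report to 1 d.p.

33.1%

%ΔQ ≈ ε × %ΔP of gasoline = -1.98 × (-16.7%) = 33.1%.
Demand for cars rises by about 33.1%.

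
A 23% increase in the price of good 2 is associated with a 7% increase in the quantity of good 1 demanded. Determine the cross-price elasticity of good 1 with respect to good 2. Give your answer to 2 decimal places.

0.30

ε = (%ΔQ of good 1) / (%ΔP of good 2) = (7%) / (23%) ≈ 0.30.
Positive cross-price elasticity: substitutes.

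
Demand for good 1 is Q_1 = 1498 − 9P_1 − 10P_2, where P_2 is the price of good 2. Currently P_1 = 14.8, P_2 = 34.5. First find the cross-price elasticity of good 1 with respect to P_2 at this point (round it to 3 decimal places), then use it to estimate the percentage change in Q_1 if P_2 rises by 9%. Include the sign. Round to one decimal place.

At P_1 = 14.8, P_2 = 34.5: Q_1 = 1019.8.
∂Q_1/∂P_2 = -10.
ε = (∂Q_1/∂P_2)(P_2/Q_1) = -10.0000 × 34.5/1019.8 ≈ -0.338.
%ΔQ_1 ≈ ε × %ΔP_2 = -0.338 × (9%) = -3.0%.

-3.0%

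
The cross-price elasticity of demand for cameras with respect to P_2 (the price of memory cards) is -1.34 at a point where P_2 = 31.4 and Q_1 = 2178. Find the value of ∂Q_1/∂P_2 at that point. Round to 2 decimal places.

ε = (∂Q_1/∂P_2)·(P_2/Q_1) ⇒ ∂Q_1/∂P_2 = ε·Q_1/P_2 = -1.34 × 2178/31.4 ≈ -92.95.

-92.95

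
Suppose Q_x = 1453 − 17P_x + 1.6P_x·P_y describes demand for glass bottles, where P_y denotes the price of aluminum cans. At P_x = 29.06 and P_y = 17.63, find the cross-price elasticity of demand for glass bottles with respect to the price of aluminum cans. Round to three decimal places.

0.461

At P_x = 29.06 and P_y = 17.63: Q_x = 1778.704.
∂Q_x/∂P_y = 1.6P_x = 1.6(29.06) = 46.4960.
ε = (∂Q_x/∂P_y)(P_y/Q_x) = 46.4960 × (17.63/1778.704) ≈ 0.461.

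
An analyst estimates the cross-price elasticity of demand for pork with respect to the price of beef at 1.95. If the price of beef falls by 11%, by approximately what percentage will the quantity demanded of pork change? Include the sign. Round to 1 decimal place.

%ΔQ ≈ ε × %ΔP of beef = 1.95 × (-11%) = -21.5%.

-21.5%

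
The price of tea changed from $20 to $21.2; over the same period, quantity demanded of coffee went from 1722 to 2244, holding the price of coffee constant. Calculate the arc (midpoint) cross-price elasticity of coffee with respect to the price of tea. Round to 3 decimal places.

ΔQ_A = 2244 − 1722 = 522; ΔP_B = 21.2 − 20 = 1.2.
Midpoints: Q̄_A = 1983.0, P̄_B = 20.60.
ε = (ΔQ_A/Q̄_A)/(ΔP_B/P̄_B) = (522/1983.0)/(1.2/20.60) ≈ 4.519.

4.519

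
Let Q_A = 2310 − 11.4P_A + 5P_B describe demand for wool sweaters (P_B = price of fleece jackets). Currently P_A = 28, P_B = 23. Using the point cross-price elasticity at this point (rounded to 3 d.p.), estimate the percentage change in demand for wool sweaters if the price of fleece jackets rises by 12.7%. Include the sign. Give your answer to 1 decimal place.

At P_A = 28, P_B = 23: Q_A = 2105.8.
∂Q_A/∂P_B = 5.
ε = (∂Q_A/∂P_B)(P_B/Q_A) = 5.0000 × 23/2105.8 ≈ 0.055.
%ΔQ_A ≈ ε × %ΔP_B = 0.055 × (12.7%) = 0.7%.

0.7%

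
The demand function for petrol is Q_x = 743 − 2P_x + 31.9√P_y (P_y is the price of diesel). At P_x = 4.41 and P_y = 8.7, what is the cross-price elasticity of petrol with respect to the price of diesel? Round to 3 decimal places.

0.057

At P_x = 4.41 and P_y = 8.7: Q_x = 828.271.
∂Q_x/∂P_y = 31.9/(2√P_y) = 31.9/(2√8.7) = 5.4076.
ε = (∂Q_x/∂P_y)(P_y/Q_x) = 5.4076 × (8.7/828.271) ≈ 0.057.
ε > 0: substitutes.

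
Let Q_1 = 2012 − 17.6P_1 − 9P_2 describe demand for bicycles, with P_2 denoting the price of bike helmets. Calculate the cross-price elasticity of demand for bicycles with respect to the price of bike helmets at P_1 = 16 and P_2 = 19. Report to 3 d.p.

At P_1 = 16 and P_2 = 19: Q_1 = 1559.4.
∂Q_1/∂P_2 = -9.
ε = (∂Q_1/∂P_2)(P_2/Q_1) = -9 × (19/1559.4) ≈ -0.110.

-0.110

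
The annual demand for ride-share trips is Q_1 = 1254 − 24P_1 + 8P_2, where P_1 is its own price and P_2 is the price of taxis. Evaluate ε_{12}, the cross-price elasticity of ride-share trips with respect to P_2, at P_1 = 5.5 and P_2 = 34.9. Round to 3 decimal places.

At P_1 = 5.5 and P_2 = 34.9: Q_1 = 1401.2.
∂Q_1/∂P_2 = 8.
ε = (∂Q_1/∂P_2)(P_2/Q_1) = 8 × (34.9/1401.2) ≈ 0.199.

0.199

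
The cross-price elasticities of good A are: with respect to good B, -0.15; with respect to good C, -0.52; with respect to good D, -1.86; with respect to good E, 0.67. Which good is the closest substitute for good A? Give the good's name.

Substitutes have ε > 0. Among the positive values, 0.67 (good E) is largest.

good E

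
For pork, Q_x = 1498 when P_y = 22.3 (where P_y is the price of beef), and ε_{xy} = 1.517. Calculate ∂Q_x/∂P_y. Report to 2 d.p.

ε = (∂Q_x/∂P_y)·(P_y/Q_x) ⇒ ∂Q_x/∂P_y = ε·Q_x/P_y = 1.517 × 1498/22.3 ≈ 101.90.

101.90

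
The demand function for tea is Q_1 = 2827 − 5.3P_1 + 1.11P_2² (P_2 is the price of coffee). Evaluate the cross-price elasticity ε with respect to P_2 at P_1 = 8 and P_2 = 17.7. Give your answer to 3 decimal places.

At P_1 = 8 and P_2 = 17.7: Q_1 = 3132.352.
∂Q_1/∂P_2 = 2.22P_2 = 2.22(17.7) = 39.2940.
ε = (∂Q_1/∂P_2)(P_2/Q_1) = 39.2940 × (17.7/3132.352) ≈ 0.222.

0.222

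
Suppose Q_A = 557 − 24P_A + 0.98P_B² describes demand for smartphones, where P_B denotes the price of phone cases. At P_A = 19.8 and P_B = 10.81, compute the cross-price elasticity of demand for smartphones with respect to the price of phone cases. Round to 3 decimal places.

1.167

At P_A = 19.8 and P_B = 10.81: Q_A = 196.319.
∂Q_A/∂P_B = 1.96P_B = 1.96(10.81) = 21.1876.
ε = (∂Q_A/∂P_B)(P_B/Q_A) = 21.1876 × (10.81/196.319) ≈ 1.167.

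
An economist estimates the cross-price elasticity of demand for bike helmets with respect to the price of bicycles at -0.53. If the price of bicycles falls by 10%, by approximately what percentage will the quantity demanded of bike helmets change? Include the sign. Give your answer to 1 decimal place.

%ΔQ ≈ ε × %ΔP of bicycles = -0.53 × (-10%) = 5.3%.

5.3%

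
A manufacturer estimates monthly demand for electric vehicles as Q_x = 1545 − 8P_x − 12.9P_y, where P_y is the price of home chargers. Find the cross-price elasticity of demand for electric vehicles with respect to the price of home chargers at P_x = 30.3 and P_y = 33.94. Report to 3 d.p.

-0.506

At P_x = 30.3 and P_y = 33.94: Q_x = 864.774.
∂Q_x/∂P_y = -12.9.
ε = (∂Q_x/∂P_y)(P_y/Q_x) = -12.9 × (33.94/864.774) ≈ -0.506.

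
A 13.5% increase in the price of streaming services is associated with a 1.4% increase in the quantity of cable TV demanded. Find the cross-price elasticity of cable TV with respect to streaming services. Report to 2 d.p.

ε = (%ΔQ of cable TV) / (%ΔP of streaming services) = (1.4%) / (13.5%) ≈ 0.10.
Positive cross-price elasticity: substitutes.

0.10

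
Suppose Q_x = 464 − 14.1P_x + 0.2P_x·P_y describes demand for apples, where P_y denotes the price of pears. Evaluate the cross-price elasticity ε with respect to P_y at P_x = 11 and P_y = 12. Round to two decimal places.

0.08

At P_x = 11 and P_y = 12: Q_x = 335.3.
∂Q_x/∂P_y = 0.2P_x = 0.2(11) = 2.2000.
ε = (∂Q_x/∂P_y)(P_y/Q_x) = 2.2000 × (12/335.3) ≈ 0.08.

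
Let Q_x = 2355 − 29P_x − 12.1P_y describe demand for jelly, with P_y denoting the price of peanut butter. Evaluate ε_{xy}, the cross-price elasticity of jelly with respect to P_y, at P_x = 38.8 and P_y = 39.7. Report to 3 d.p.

-0.641

At P_x = 38.8 and P_y = 39.7: Q_x = 749.43.
∂Q_x/∂P_y = -12.1.
ε = (∂Q_x/∂P_y)(P_y/Q_x) = -12.1 × (39.7/749.43) ≈ -0.641.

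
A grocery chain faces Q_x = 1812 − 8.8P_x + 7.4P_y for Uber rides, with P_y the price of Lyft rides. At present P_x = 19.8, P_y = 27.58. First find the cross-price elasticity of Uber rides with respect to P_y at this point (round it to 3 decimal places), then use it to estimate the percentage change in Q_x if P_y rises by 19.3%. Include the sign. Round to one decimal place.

2.1%

At P_x = 19.8, P_y = 27.58: Q_x = 1841.852.
∂Q_x/∂P_y = 7.4.
ε = (∂Q_x/∂P_y)(P_y/Q_x) = 7.4000 × 27.58/1841.852 ≈ 0.111.
%ΔQ_x ≈ ε × %ΔP_y = 0.111 × (19.3%) = 2.1%.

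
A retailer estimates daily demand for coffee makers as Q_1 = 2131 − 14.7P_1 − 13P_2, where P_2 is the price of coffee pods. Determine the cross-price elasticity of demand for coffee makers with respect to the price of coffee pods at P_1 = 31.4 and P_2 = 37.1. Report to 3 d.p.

At P_1 = 31.4 and P_2 = 37.1: Q_1 = 1187.12.
∂Q_1/∂P_2 = -13.
ε = (∂Q_1/∂P_2)(P_2/Q_1) = -13 × (37.1/1187.12) ≈ -0.406.

-0.406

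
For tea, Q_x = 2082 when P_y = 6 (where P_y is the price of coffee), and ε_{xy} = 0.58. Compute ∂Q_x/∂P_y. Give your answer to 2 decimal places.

201.26

ε = (∂Q_x/∂P_y)·(P_y/Q_x) ⇒ ∂Q_x/∂P_y = ε·Q_x/P_y = 0.58 × 2082/6 ≈ 201.26.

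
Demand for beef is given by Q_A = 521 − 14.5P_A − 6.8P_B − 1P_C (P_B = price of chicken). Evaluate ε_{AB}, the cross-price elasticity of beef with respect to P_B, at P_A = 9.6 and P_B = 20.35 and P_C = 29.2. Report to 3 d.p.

-0.646

At P_A = 9.6 and P_B = 20.35 and P_C = 29.2: Q_A = 214.22.
∂Q_A/∂P_B = -6.8.
ε = (∂Q_A/∂P_B)(P_B/Q_A) = -6.8 × (20.35/214.22) ≈ -0.646.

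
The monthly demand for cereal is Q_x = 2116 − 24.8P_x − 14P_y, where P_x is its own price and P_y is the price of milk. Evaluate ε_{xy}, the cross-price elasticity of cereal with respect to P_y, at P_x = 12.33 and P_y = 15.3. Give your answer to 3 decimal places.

At P_x = 12.33 and P_y = 15.3: Q_x = 1596.016.
∂Q_x/∂P_y = -14.
ε = (∂Q_x/∂P_y)(P_y/Q_x) = -14 × (15.3/1596.016) ≈ -0.134.

-0.134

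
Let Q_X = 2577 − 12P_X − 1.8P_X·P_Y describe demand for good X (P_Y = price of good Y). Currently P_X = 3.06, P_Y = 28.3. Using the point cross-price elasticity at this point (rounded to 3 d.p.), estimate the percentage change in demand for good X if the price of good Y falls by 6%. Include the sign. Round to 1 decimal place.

At P_X = 3.06, P_Y = 28.3: Q_X = 2384.404.
∂Q_X/∂P_Y = -1.8P_X = -5.5080.
ε = (∂Q_X/∂P_Y)(P_Y/Q_X) = -5.5080 × 28.3/2384.404 ≈ -0.065.
%ΔQ_X ≈ ε × %ΔP_Y = -0.065 × (-6%) = 0.4%.

0.4%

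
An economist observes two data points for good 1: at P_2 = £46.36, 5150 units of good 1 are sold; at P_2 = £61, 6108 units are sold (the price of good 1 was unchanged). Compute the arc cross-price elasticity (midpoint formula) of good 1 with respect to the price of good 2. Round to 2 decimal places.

ΔQ_1 = 6108 − 5150 = 958; ΔP_2 = 61 − 46.36 = 14.64.
Midpoints: Q̄_1 = 5629.0, P̄_2 = 53.68.
ε = (ΔQ_1/Q̄_1)/(ΔP_2/P̄_2) = (958/5629.0)/(14.64/53.68) ≈ 0.62.

0.62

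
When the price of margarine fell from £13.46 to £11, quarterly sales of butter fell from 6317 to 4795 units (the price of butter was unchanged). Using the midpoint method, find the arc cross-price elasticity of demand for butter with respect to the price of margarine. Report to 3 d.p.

1.362

ΔQ_A = 4795 − 6317 = -1522; ΔP_B = 11 − 13.46 = -2.46.
Midpoints: Q̄_A = 5556.0, P̄_B = 12.23.
ε = (ΔQ_A/Q̄_A)/(ΔP_B/P̄_B) = (-1522/5556.0)/(-2.46/12.23) ≈ 1.362.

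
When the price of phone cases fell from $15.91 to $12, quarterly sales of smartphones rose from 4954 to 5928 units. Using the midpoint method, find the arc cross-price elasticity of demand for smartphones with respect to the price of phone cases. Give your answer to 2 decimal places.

ΔQ_A = 5928 − 4954 = 974; ΔP_B = 12 − 15.91 = -3.91.
Midpoints: Q̄_A = 5441.0, P̄_B = 13.96.
ε = (ΔQ_A/Q̄_A)/(ΔP_B/P̄_B) = (974/5441.0)/(-3.91/13.96) ≈ -0.64.

-0.64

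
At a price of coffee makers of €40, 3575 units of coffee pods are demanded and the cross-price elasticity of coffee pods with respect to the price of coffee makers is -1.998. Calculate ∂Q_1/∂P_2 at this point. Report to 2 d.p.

-178.57

ε = (∂Q_1/∂P_2)·(P_2/Q_1) ⇒ ∂Q_1/∂P_2 = ε·Q_1/P_2 = -1.998 × 3575/40 ≈ -178.57.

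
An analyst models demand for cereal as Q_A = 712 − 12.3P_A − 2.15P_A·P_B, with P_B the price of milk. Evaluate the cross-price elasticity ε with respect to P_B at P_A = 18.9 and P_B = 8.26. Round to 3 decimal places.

-2.333

At P_A = 18.9 and P_B = 8.26: Q_A = 143.885.
∂Q_A/∂P_B = -2.15P_A = -2.15(18.9) = -40.6350.
ε = (∂Q_A/∂P_B)(P_B/Q_A) = -40.6350 × (8.26/143.885) ≈ -2.333.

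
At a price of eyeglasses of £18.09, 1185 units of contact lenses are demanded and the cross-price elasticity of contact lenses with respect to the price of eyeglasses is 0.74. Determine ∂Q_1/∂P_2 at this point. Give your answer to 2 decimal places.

ε = (∂Q_1/∂P_2)·(P_2/Q_1) ⇒ ∂Q_1/∂P_2 = ε·Q_1/P_2 = 0.74 × 1185/18.09 ≈ 48.47.

48.47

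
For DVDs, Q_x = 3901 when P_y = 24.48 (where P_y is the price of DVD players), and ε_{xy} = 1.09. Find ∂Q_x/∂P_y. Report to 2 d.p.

173.70

ε = (∂Q_x/∂P_y)·(P_y/Q_x) ⇒ ∂Q_x/∂P_y = ε·Q_x/P_y = 1.09 × 3901/24.48 ≈ 173.70.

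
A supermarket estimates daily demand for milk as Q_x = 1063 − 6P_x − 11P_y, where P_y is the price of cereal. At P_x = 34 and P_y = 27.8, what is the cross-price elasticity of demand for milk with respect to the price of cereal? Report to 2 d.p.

-0.55

At P_x = 34 and P_y = 27.8: Q_x = 553.2.
∂Q_x/∂P_y = -11.
ε = (∂Q_x/∂P_y)(P_y/Q_x) = -11 × (27.8/553.2) ≈ -0.55.
Since ε < 0, milk and cereal are complements.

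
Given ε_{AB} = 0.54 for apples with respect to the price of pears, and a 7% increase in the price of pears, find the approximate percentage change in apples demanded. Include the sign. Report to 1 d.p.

3.8%

%ΔQ ≈ ε × %ΔP of pears = 0.54 × (7%) = 3.8%.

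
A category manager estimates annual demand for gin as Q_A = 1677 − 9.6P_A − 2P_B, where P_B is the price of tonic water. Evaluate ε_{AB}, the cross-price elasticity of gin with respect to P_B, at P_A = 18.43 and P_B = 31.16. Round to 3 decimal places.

At P_A = 18.43 and P_B = 31.16: Q_A = 1437.752.
∂Q_A/∂P_B = -2.
ε = (∂Q_A/∂P_B)(P_B/Q_A) = -2 × (31.16/1437.752) ≈ -0.043.
Since ε < 0, gin and tonic water are complements.

-0.043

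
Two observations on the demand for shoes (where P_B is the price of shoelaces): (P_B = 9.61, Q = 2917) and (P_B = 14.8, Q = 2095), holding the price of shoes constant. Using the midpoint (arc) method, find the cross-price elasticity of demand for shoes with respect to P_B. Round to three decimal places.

ΔQ_A = 2095 − 2917 = -822; ΔP_B = 14.8 − 9.61 = 5.19.
Midpoints: Q̄_A = 2506.0, P̄_B = 12.21.
ε = (ΔQ_A/Q̄_A)/(ΔP_B/P̄_B) = (-822/2506.0)/(5.19/12.21) ≈ -0.771.

-0.771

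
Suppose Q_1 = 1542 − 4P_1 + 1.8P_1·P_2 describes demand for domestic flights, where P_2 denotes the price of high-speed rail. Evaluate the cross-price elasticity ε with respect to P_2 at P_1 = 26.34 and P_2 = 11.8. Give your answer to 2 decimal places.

At P_1 = 26.34 and P_2 = 11.8: Q_1 = 1996.102.
∂Q_1/∂P_2 = 1.8P_1 = 1.8(26.34) = 47.4120.
ε = (∂Q_1/∂P_2)(P_2/Q_1) = 47.4120 × (11.8/1996.102) ≈ 0.28.

0.28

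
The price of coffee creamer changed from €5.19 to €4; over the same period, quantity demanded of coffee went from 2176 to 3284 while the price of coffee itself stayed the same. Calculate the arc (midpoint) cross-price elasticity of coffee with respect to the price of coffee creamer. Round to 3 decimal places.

-1.567

ΔQ_A = 3284 − 2176 = 1108; ΔP_B = 4 − 5.19 = -1.19.
Midpoints: Q̄_A = 2730.0, P̄_B = 4.60.
ε = (ΔQ_A/Q̄_A)/(ΔP_B/P̄_B) = (1108/2730.0)/(-1.19/4.60) ≈ -1.567.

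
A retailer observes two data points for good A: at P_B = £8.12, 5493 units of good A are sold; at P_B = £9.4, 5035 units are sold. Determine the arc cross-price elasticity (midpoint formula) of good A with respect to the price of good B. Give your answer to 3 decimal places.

-0.595

ΔQ_A = 5035 − 5493 = -458; ΔP_B = 9.4 − 8.12 = 1.28.
Midpoints: Q̄_A = 5264.0, P̄_B = 8.76.
ε = (ΔQ_A/Q̄_A)/(ΔP_B/P̄_B) = (-458/5264.0)/(1.28/8.76) ≈ -0.595.
ε < 0: good A and good B are complements.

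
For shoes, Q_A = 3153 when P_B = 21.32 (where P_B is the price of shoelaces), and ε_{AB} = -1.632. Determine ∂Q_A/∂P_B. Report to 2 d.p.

-241.36

ε = (∂Q_A/∂P_B)·(P_B/Q_A) ⇒ ∂Q_A/∂P_B = ε·Q_A/P_B = -1.632 × 3153/21.32 ≈ -241.36.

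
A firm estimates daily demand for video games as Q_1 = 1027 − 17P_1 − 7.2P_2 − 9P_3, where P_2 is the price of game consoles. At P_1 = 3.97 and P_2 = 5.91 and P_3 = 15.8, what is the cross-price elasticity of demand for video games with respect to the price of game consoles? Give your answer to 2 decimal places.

-0.05

At P_1 = 3.97 and P_2 = 5.91 and P_3 = 15.8: Q_1 = 774.758.
∂Q_1/∂P_2 = -7.2.
ε = (∂Q_1/∂P_2)(P_2/Q_1) = -7.2 × (5.91/774.758) ≈ -0.05.
Since ε < 0, video games and game consoles are complements.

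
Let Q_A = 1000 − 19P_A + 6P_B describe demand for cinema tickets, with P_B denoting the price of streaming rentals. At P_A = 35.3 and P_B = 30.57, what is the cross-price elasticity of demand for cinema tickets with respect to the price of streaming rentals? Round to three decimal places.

0.358

At P_A = 35.3 and P_B = 30.57: Q_A = 512.72.
∂Q_A/∂P_B = 6.
ε = (∂Q_A/∂P_B)(P_B/Q_A) = 6 × (30.57/512.72) ≈ 0.358.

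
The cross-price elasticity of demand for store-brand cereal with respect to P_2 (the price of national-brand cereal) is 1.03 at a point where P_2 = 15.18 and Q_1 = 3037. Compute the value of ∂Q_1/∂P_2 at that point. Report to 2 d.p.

206.07

ε = (∂Q_1/∂P_2)·(P_2/Q_1) ⇒ ∂Q_1/∂P_2 = ε·Q_1/P_2 = 1.03 × 3037/15.18 ≈ 206.07.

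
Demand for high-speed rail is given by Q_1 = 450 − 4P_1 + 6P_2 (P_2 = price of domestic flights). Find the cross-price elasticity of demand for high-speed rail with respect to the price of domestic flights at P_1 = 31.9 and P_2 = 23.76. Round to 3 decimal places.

At P_1 = 31.9 and P_2 = 23.76: Q_1 = 464.96.
∂Q_1/∂P_2 = 6.
ε = (∂Q_1/∂P_2)(P_2/Q_1) = 6 × (23.76/464.96) ≈ 0.307.
Since ε > 0, high-speed rail and domestic flights are substitutes.

0.307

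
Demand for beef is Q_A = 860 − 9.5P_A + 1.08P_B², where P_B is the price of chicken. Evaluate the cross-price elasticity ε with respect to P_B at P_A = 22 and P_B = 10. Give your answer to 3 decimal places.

At P_A = 22 and P_B = 10: Q_A = 759.
∂Q_A/∂P_B = 2.16P_B = 2.16(10) = 21.6000.
ε = (∂Q_A/∂P_B)(P_B/Q_A) = 21.6000 × (10/759) ≈ 0.285.
ε > 0: substitutes.

0.285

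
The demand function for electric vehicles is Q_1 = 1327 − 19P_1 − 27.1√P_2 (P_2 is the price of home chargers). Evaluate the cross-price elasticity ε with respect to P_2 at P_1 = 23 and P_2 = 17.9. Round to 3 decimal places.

At P_1 = 23 and P_2 = 17.9: Q_1 = 775.344.
∂Q_1/∂P_2 = -27.1/(2√P_2) = -27.1/(2√17.9) = -3.2027.
ε = (∂Q_1/∂P_2)(P_2/Q_1) = -3.2027 × (17.9/775.344) ≈ -0.074.
ε < 0: complements.

-0.074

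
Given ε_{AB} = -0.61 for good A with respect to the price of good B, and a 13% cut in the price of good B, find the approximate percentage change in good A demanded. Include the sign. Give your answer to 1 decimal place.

%ΔQ ≈ ε × %ΔP of good B = -0.61 × (-13%) = 7.9%.

7.9%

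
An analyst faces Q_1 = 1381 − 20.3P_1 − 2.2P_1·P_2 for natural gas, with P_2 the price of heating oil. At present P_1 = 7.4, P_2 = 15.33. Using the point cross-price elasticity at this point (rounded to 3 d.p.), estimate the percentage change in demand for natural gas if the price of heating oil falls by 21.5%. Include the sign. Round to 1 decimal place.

5.5%

At P_1 = 7.4, P_2 = 15.33: Q_1 = 981.208.
∂Q_1/∂P_2 = -2.2P_1 = -16.2800.
ε = (∂Q_1/∂P_2)(P_2/Q_1) = -16.2800 × 15.33/981.208 ≈ -0.254.
%ΔQ_1 ≈ ε × %ΔP_2 = -0.254 × (-21.5%) = 5.5%.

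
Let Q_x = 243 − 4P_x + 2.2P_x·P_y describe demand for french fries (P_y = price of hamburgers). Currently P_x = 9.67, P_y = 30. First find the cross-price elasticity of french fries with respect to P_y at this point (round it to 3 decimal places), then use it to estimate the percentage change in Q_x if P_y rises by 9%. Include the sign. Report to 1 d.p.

At P_x = 9.67, P_y = 30: Q_x = 842.54.
∂Q_x/∂P_y = 2.2P_x = 21.2740.
ε = (∂Q_x/∂P_y)(P_y/Q_x) = 21.2740 × 30/842.54 ≈ 0.757.
%ΔQ_x ≈ ε × %ΔP_y = 0.757 × (9%) = 6.8%.

6.8%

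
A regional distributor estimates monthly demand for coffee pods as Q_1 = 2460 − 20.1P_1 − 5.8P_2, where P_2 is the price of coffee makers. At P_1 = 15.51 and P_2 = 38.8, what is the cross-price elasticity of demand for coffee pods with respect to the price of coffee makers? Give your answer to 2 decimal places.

-0.12

At P_1 = 15.51 and P_2 = 38.8: Q_1 = 1923.209.
∂Q_1/∂P_2 = -5.8.
ε = (∂Q_1/∂P_2)(P_2/Q_1) = -5.8 × (38.8/1923.209) ≈ -0.12.
Since ε < 0, coffee pods and coffee makers are complements.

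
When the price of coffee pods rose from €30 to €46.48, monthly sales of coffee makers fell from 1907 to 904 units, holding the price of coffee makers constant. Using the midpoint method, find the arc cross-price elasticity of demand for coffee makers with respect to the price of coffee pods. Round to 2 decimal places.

ΔQ_A = 904 − 1907 = -1003; ΔP_B = 46.48 − 30 = 16.48.
Midpoints: Q̄_A = 1405.5, P̄_B = 38.24.
ε = (ΔQ_A/Q̄_A)/(ΔP_B/P̄_B) = (-1003/1405.5)/(16.48/38.24) ≈ -1.66.

-1.66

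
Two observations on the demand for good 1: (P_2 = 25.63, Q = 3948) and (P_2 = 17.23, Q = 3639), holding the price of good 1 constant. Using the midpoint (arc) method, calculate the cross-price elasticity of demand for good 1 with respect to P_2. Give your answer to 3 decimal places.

0.208

ΔQ_1 = 3639 − 3948 = -309; ΔP_2 = 17.23 − 25.63 = -8.4.
Midpoints: Q̄_1 = 3793.5, P̄_2 = 21.43.
ε = (ΔQ_1/Q̄_1)/(ΔP_2/P̄_2) = (-309/3793.5)/(-8.4/21.43) ≈ 0.208.
ε > 0: good 1 and good 2 are substitutes.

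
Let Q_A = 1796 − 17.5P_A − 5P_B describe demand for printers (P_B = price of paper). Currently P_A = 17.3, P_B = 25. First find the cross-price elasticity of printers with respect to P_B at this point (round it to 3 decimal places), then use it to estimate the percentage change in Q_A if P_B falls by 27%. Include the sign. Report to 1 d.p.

At P_A = 17.3, P_B = 25: Q_A = 1368.25.
∂Q_A/∂P_B = -5.
ε = (∂Q_A/∂P_B)(P_B/Q_A) = -5.0000 × 25/1368.25 ≈ -0.091.
%ΔQ_A ≈ ε × %ΔP_B = -0.091 × (-27%) = 2.5%.

2.5%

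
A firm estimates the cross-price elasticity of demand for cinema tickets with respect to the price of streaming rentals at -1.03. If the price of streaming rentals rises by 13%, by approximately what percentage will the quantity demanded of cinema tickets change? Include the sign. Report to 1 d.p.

%ΔQ ≈ ε × %ΔP of streaming rentals = -1.03 × (13%) = -13.4%.

-13.4%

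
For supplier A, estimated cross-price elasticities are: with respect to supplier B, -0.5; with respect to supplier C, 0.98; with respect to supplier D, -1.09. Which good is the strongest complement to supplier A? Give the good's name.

Complements have ε < 0. The most negative value is -1.09 (supplier D).

supplier D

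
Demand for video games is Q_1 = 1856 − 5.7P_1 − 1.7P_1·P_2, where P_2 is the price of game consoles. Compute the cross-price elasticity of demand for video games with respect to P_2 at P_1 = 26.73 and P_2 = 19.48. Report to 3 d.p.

At P_1 = 26.73 and P_2 = 19.48: Q_1 = 818.448.
∂Q_1/∂P_2 = -1.7P_1 = -1.7(26.73) = -45.4410.
ε = (∂Q_1/∂P_2)(P_2/Q_1) = -45.4410 × (19.48/818.448) ≈ -1.082.
ε < 0: complements.

-1.082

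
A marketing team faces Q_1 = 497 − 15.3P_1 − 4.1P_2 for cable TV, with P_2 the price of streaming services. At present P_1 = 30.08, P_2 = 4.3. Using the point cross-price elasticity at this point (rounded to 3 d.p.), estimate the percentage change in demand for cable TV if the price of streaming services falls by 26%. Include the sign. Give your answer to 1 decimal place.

At P_1 = 30.08, P_2 = 4.3: Q_1 = 19.146.
∂Q_1/∂P_2 = -4.1.
ε = (∂Q_1/∂P_2)(P_2/Q_1) = -4.1000 × 4.3/19.146 ≈ -0.921.
%ΔQ_1 ≈ ε × %ΔP_2 = -0.921 × (-26%) = 23.9%.

23.9%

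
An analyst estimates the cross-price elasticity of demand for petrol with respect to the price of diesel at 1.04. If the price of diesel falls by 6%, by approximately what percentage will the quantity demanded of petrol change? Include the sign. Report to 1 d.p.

%ΔQ ≈ ε × %ΔP of diesel = 1.04 × (-6%) = -6.2%.
Demand for petrol falls by about 6.2%.

-6.2%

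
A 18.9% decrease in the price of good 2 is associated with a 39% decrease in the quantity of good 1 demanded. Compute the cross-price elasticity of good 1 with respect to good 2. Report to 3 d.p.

ε = (%ΔQ of good 1) / (%ΔP of good 2) = (-39%) / (-18.9%) ≈ 2.063.

2.063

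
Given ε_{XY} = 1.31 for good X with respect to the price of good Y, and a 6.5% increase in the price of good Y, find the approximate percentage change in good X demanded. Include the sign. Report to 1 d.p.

8.5%

%ΔQ ≈ ε × %ΔP of good Y = 1.31 × (6.5%) = 8.5%.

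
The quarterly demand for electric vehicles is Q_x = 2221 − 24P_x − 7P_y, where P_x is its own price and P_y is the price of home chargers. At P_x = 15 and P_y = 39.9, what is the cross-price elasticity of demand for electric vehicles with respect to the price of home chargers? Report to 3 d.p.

-0.177

At P_x = 15 and P_y = 39.9: Q_x = 1581.7.
∂Q_x/∂P_y = -7.
ε = (∂Q_x/∂P_y)(P_y/Q_x) = -7 × (39.9/1581.7) ≈ -0.177.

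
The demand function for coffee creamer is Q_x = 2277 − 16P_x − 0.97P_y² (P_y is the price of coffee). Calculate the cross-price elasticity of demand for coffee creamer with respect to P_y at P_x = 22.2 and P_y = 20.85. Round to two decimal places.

-0.56

At P_x = 22.2 and P_y = 20.85: Q_x = 1500.119.
∂Q_x/∂P_y = -1.94P_y = -1.94(20.85) = -40.4490.
ε = (∂Q_x/∂P_y)(P_y/Q_x) = -40.4490 × (20.85/1500.119) ≈ -0.56.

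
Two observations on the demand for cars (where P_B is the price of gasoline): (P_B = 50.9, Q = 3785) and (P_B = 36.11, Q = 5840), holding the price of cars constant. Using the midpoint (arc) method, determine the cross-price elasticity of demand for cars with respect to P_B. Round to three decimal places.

ΔQ_A = 5840 − 3785 = 2055; ΔP_B = 36.11 − 50.9 = -14.79.
Midpoints: Q̄_A = 4812.5, P̄_B = 43.50.
ε = (ΔQ_A/Q̄_A)/(ΔP_B/P̄_B) = (2055/4812.5)/(-14.79/43.50) ≈ -1.256.

-1.256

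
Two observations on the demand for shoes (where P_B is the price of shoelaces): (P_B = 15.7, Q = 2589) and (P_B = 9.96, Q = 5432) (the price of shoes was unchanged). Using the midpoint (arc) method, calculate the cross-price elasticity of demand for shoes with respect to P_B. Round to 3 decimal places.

-1.585

ΔQ_A = 5432 − 2589 = 2843; ΔP_B = 9.96 − 15.7 = -5.74.
Midpoints: Q̄_A = 4010.5, P̄_B = 12.83.
ε = (ΔQ_A/Q̄_A)/(ΔP_B/P̄_B) = (2843/4010.5)/(-5.74/12.83) ≈ -1.585.
ε < 0: shoes and shoelaces are complements.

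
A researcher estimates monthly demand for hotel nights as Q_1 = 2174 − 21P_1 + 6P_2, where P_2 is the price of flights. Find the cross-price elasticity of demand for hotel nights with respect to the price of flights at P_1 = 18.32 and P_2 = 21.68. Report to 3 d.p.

0.068

At P_1 = 18.32 and P_2 = 21.68: Q_1 = 1919.36.
∂Q_1/∂P_2 = 6.
ε = (∂Q_1/∂P_2)(P_2/Q_1) = 6 × (21.68/1919.36) ≈ 0.068.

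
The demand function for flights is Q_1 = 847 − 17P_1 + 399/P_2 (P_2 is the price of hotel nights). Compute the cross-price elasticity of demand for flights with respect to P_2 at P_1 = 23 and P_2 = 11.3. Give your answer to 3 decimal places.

-0.072

At P_1 = 23 and P_2 = 11.3: Q_1 = 491.310.
∂Q_1/∂P_2 = −399/P_2² = -3.1248.
ε = (∂Q_1/∂P_2)(P_2/Q_1) = -3.1248 × (11.3/491.310) ≈ -0.072.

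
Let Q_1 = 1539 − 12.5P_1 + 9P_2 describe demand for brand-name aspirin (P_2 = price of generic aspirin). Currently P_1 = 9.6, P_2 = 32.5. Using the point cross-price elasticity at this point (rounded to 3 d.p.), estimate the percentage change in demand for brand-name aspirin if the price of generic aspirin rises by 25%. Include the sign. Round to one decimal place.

At P_1 = 9.6, P_2 = 32.5: Q_1 = 1711.5.
∂Q_1/∂P_2 = 9.
ε = (∂Q_1/∂P_2)(P_2/Q_1) = 9.0000 × 32.5/1711.5 ≈ 0.171.
%ΔQ_1 ≈ ε × %ΔP_2 = 0.171 × (25%) = 4.3%.

4.3%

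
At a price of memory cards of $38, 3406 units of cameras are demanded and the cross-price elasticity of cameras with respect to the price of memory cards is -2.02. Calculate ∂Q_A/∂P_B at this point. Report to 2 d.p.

-181.06

ε = (∂Q_A/∂P_B)·(P_B/Q_A) ⇒ ∂Q_A/∂P_B = ε·Q_A/P_B = -2.02 × 3406/38 ≈ -181.06.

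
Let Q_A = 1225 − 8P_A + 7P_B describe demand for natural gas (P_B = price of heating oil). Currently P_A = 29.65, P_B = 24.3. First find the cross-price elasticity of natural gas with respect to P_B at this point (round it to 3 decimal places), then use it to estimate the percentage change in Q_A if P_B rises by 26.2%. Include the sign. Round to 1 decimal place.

At P_A = 29.65, P_B = 24.3: Q_A = 1157.9.
∂Q_A/∂P_B = 7.
ε = (∂Q_A/∂P_B)(P_B/Q_A) = 7.0000 × 24.3/1157.9 ≈ 0.147.
%ΔQ_A ≈ ε × %ΔP_B = 0.147 × (26.2%) = 3.9%.

3.9%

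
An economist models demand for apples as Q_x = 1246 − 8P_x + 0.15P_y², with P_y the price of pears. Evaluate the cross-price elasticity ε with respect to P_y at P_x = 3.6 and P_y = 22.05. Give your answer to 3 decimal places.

0.113

At P_x = 3.6 and P_y = 22.05: Q_x = 1290.130.
∂Q_x/∂P_y = 0.3P_y = 0.3(22.05) = 6.6150.
ε = (∂Q_x/∂P_y)(P_y/Q_x) = 6.6150 × (22.05/1290.130) ≈ 0.113.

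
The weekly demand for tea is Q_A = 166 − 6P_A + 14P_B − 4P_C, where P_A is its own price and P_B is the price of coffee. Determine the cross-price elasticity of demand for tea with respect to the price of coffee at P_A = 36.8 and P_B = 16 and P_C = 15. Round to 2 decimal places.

At P_A = 36.8 and P_B = 16 and P_C = 15: Q_A = 109.2.
∂Q_A/∂P_B = 14.
ε = (∂Q_A/∂P_B)(P_B/Q_A) = 14 × (16/109.2) ≈ 2.05.

2.05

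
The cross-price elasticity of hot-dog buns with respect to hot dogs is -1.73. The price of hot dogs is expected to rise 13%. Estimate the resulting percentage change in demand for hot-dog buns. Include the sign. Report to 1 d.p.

%ΔQ ≈ ε × %ΔP of hot dogs = -1.73 × (13%) = -22.5%.

-22.5%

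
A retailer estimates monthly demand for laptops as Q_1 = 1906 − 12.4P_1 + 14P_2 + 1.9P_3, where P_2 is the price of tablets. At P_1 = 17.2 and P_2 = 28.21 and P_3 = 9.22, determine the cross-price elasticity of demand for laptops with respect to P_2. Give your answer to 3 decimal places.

At P_1 = 17.2 and P_2 = 28.21 and P_3 = 9.22: Q_1 = 2105.178.
∂Q_1/∂P_2 = 14.
ε = (∂Q_1/∂P_2)(P_2/Q_1) = 14 × (28.21/2105.178) ≈ 0.188.
Since ε > 0, laptops and tablets are substitutes.

0.188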